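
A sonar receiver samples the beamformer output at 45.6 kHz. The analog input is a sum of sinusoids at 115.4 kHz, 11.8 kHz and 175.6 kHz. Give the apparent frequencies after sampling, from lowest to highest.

fs/2 = 22.8 kHz.
115.4 kHz mod fs = 24.2 kHz.
24.2 kHz > fs/2 = 22.8 kHz, folds to fs − 24.2 kHz = 21.4 kHz.
11.8 kHz ≤ fs/2 = 22.8 kHz, passes unchanged.
175.6 kHz mod fs = 38.8 kHz.
38.8 kHz > fs/2 = 22.8 kHz, folds to fs − 38.8 kHz = 6.8 kHz.
Distinct values: {6.8 kHz, 11.8 kHz, 21.4 kHz}.

6.8 kHz, 11.8 kHz, 21.4 kHz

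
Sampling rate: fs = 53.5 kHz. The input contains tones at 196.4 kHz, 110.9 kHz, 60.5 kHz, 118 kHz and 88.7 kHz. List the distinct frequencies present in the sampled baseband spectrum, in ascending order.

3.9 kHz, 7 kHz, 11 kHz, 17.6 kHz, 18.3 kHz

fs/2 = 26.75 kHz.
196.4 kHz mod fs = 35.9 kHz.
35.9 kHz > fs/2 = 26.75 kHz, folds to fs − 35.9 kHz = 17.6 kHz.
110.9 kHz mod fs = 3.9 kHz.
3.9 kHz ≤ fs/2 = 26.75 kHz, appears at 3.9 kHz.
60.5 kHz mod fs = 7 kHz.
7 kHz ≤ fs/2 = 26.75 kHz, appears at 7 kHz.
118 kHz mod fs = 11 kHz.
11 kHz ≤ fs/2 = 26.75 kHz, appears at 11 kHz.
88.7 kHz mod fs = 35.2 kHz.
35.2 kHz > fs/2 = 26.75 kHz, folds to fs − 35.2 kHz = 18.3 kHz.
Distinct values: {3.9 kHz, 7 kHz, 11 kHz, 17.6 kHz, 18.3 kHz}.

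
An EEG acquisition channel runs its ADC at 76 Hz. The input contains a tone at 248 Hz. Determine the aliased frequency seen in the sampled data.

20 Hz

248 Hz mod fs = 20 Hz.
20 Hz ≤ fs/2 = 38 Hz, appears at 20 Hz.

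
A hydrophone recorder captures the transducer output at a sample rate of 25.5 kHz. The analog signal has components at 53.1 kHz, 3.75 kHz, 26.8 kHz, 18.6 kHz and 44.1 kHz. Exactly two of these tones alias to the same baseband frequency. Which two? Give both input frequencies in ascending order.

fs/2 = 12.75 kHz.
53.1 kHz mod fs = 2.1 kHz.
2.1 kHz ≤ fs/2 = 12.75 kHz, appears at 2.1 kHz.
3.75 kHz ≤ fs/2 = 12.75 kHz, passes unchanged.
26.8 kHz mod fs = 1.3 kHz.
1.3 kHz ≤ fs/2 = 12.75 kHz, appears at 1.3 kHz.
18.6 kHz > fs/2 = 12.75 kHz, folds to fs − 18.6 kHz = 6.9 kHz.
44.1 kHz mod fs = 18.6 kHz.
18.6 kHz > fs/2 = 12.75 kHz, folds to fs − 18.6 kHz = 6.9 kHz.
18.6 kHz and 44.1 kHz both map to 6.9 kHz.

18.6 kHz, 44.1 kHz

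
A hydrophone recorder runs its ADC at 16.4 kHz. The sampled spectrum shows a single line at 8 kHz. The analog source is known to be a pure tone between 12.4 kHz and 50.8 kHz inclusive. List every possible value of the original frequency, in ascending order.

24.4 kHz, 24.8 kHz, 40.8 kHz, 41.2 kHz

Frequencies that alias to 8 kHz are k·fs ± 8 kHz for integer k ≥ 0.
k=0: 8 kHz.
k=1: 8.4 kHz, 24.4 kHz.
k=2: 24.8 kHz, 40.8 kHz.
k=3: 41.2 kHz, 57.2 kHz.
k=4: 57.6 kHz, 73.6 kHz.
Within [12.4 kHz, 50.8 kHz]: 24.4 kHz, 24.8 kHz, 40.8 kHz, 41.2 kHz.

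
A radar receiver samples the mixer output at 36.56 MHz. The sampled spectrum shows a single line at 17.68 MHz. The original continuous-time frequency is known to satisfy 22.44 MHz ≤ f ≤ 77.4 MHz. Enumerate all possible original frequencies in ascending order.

54.24 MHz, 55.44 MHz

Frequencies that alias to 17.68 MHz are k·fs ± 17.68 MHz for integer k ≥ 0.
k=0: 17.68 MHz.
k=1: 18.88 MHz, 54.24 MHz.
k=2: 55.44 MHz, 90.8 MHz.
k=3: 92 MHz, 127.36 MHz.
Within [22.44 MHz, 77.4 MHz]: 54.24 MHz, 55.44 MHz.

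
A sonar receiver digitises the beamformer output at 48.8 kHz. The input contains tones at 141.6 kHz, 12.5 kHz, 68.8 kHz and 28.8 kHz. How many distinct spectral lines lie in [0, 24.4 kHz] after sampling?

3

fs/2 = 24.4 kHz.
141.6 kHz mod fs = 44 kHz.
44 kHz > fs/2 = 24.4 kHz, folds to fs − 44 kHz = 4.8 kHz.
12.5 kHz ≤ fs/2 = 24.4 kHz, passes unchanged.
68.8 kHz mod fs = 20 kHz.
20 kHz ≤ fs/2 = 24.4 kHz, appears at 20 kHz.
28.8 kHz > fs/2 = 24.4 kHz, folds to fs − 28.8 kHz = 20 kHz.
Distinct values: {4.8 kHz, 12.5 kHz, 20 kHz} → 3.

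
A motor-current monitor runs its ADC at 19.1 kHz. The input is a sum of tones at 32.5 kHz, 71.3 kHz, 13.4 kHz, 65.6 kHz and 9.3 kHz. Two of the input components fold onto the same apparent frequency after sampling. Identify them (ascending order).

13.4 kHz, 32.5 kHz

fs/2 = 9.55 kHz.
32.5 kHz mod fs = 13.4 kHz.
13.4 kHz > fs/2 = 9.55 kHz, folds to fs − 13.4 kHz = 5.7 kHz.
71.3 kHz mod fs = 14 kHz.
14 kHz > fs/2 = 9.55 kHz, folds to fs − 14 kHz = 5.1 kHz.
13.4 kHz > fs/2 = 9.55 kHz, folds to fs − 13.4 kHz = 5.7 kHz.
65.6 kHz mod fs = 8.3 kHz.
8.3 kHz ≤ fs/2 = 9.55 kHz, appears at 8.3 kHz.
9.3 kHz ≤ fs/2 = 9.55 kHz, passes unchanged.
13.4 kHz and 32.5 kHz both map to 5.7 kHz.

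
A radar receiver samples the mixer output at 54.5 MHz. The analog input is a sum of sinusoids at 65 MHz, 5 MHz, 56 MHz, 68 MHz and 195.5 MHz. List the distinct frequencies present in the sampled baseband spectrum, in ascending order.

1.5 MHz, 5 MHz, 10.5 MHz, 13.5 MHz, 22.5 MHz

fs/2 = 27.25 MHz.
65 MHz mod fs = 10.5 MHz.
10.5 MHz ≤ fs/2 = 27.25 MHz, appears at 10.5 MHz.
5 MHz ≤ fs/2 = 27.25 MHz, passes unchanged.
56 MHz mod fs = 1.5 MHz.
1.5 MHz ≤ fs/2 = 27.25 MHz, appears at 1.5 MHz.
68 MHz mod fs = 13.5 MHz.
13.5 MHz ≤ fs/2 = 27.25 MHz, appears at 13.5 MHz.
195.5 MHz mod fs = 32 MHz.
32 MHz > fs/2 = 27.25 MHz, folds to fs − 32 MHz = 22.5 MHz.
Distinct values: {1.5 MHz, 5 MHz, 10.5 MHz, 13.5 MHz, 22.5 MHz}.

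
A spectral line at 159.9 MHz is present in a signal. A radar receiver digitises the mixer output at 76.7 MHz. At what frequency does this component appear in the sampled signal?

6.5 MHz

159.9 MHz mod fs = 6.5 MHz.
6.5 MHz ≤ fs/2 = 38.35 MHz, appears at 6.5 MHz.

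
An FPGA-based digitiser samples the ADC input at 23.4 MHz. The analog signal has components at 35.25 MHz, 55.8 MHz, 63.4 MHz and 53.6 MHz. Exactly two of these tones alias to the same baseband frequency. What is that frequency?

6.8 MHz

fs/2 = 11.7 MHz.
35.25 MHz mod fs = 11.85 MHz.
11.85 MHz > fs/2 = 11.7 MHz, folds to fs − 11.85 MHz = 11.55 MHz.
55.8 MHz mod fs = 9 MHz.
9 MHz ≤ fs/2 = 11.7 MHz, appears at 9 MHz.
63.4 MHz mod fs = 16.6 MHz.
16.6 MHz > fs/2 = 11.7 MHz, folds to fs − 16.6 MHz = 6.8 MHz.
53.6 MHz mod fs = 6.8 MHz.
6.8 MHz ≤ fs/2 = 11.7 MHz, appears at 6.8 MHz.
53.6 MHz and 63.4 MHz both map to 6.8 MHz.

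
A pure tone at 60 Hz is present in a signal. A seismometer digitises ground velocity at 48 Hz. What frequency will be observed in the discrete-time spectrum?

60 Hz mod fs = 12 Hz.
12 Hz ≤ fs/2 = 24 Hz, appears at 12 Hz.

12 Hz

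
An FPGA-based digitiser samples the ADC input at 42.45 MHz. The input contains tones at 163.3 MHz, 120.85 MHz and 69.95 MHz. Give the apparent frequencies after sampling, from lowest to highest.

fs/2 = 21.225 MHz.
163.3 MHz mod fs = 35.95 MHz.
35.95 MHz > fs/2 = 21.225 MHz, folds to fs − 35.95 MHz = 6.5 MHz.
120.85 MHz mod fs = 35.95 MHz.
35.95 MHz > fs/2 = 21.225 MHz, folds to fs − 35.95 MHz = 6.5 MHz.
69.95 MHz mod fs = 27.5 MHz.
27.5 MHz > fs/2 = 21.225 MHz, folds to fs − 27.5 MHz = 14.95 MHz.
Distinct values: {6.5 MHz, 14.95 MHz}.

6.5 MHz, 14.95 MHz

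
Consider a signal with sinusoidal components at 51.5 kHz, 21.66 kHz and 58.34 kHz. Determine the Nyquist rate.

116.68 kHz

Highest-frequency component: 58.34 kHz.
Nyquist rate = 2 × 58.34 kHz = 116.68 kHz.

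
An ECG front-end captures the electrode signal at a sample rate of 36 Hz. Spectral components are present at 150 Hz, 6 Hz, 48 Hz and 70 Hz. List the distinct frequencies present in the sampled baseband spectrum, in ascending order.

2 Hz, 6 Hz, 12 Hz

fs/2 = 18 Hz.
150 Hz mod fs = 6 Hz.
6 Hz ≤ fs/2 = 18 Hz, appears at 6 Hz.
6 Hz ≤ fs/2 = 18 Hz, passes unchanged.
48 Hz mod fs = 12 Hz.
12 Hz ≤ fs/2 = 18 Hz, appears at 12 Hz.
70 Hz mod fs = 34 Hz.
34 Hz > fs/2 = 18 Hz, folds to fs − 34 Hz = 2 Hz.
Distinct values: {2 Hz, 6 Hz, 12 Hz}.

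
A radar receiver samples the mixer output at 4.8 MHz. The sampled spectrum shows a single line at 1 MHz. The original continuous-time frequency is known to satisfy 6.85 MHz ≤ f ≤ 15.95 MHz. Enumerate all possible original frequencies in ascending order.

8.6 MHz, 10.6 MHz, 13.4 MHz, 15.4 MHz

Frequencies that alias to 1 MHz are k·fs ± 1 MHz for integer k ≥ 0.
k=0: 1 MHz.
k=1: 3.8 MHz, 5.8 MHz.
k=2: 8.6 MHz, 10.6 MHz.
k=3: 13.4 MHz, 15.4 MHz.
k=4: 18.2 MHz, 20.2 MHz.
Within [6.85 MHz, 15.95 MHz]: 8.6 MHz, 10.6 MHz, 13.4 MHz, 15.4 MHz.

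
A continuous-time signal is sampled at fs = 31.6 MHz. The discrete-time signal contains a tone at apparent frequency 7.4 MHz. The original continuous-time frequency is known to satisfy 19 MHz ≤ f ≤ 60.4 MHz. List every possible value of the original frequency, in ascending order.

Frequencies that alias to 7.4 MHz are k·fs ± 7.4 MHz for integer k ≥ 0.
k=0: 7.4 MHz.
k=1: 24.2 MHz, 39 MHz.
k=2: 55.8 MHz, 70.6 MHz.
k=3: 87.4 MHz, 102.2 MHz.
Within [19 MHz, 60.4 MHz]: 24.2 MHz, 39 MHz, 55.8 MHz.

24.2 MHz, 39 MHz, 55.8 MHz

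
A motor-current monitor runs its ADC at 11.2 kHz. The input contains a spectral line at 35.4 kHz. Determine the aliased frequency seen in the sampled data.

1.8 kHz

35.4 kHz mod fs = 1.8 kHz.
1.8 kHz ≤ fs/2 = 5.6 kHz, appears at 1.8 kHz.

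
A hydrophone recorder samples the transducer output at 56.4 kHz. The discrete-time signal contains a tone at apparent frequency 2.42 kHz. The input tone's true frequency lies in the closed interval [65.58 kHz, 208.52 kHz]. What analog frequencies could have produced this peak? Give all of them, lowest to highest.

110.38 kHz, 115.22 kHz, 166.78 kHz, 171.62 kHz

Frequencies that alias to 2.42 kHz are k·fs ± 2.42 kHz for integer k ≥ 0.
k=0: 2.42 kHz.
k=1: 53.98 kHz, 58.82 kHz.
k=2: 110.38 kHz, 115.22 kHz.
k=3: 166.78 kHz, 171.62 kHz.
k=4: 223.18 kHz, 228.02 kHz.
Within [65.58 kHz, 208.52 kHz]: 110.38 kHz, 115.22 kHz, 166.78 kHz, 171.62 kHz.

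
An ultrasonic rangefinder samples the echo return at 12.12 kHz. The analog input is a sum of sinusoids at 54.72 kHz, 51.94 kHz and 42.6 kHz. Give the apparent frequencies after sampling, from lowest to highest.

fs/2 = 6.06 kHz.
54.72 kHz mod fs = 6.24 kHz.
6.24 kHz > fs/2 = 6.06 kHz, folds to fs − 6.24 kHz = 5.88 kHz.
51.94 kHz mod fs = 3.46 kHz.
3.46 kHz ≤ fs/2 = 6.06 kHz, appears at 3.46 kHz.
42.6 kHz mod fs = 6.24 kHz.
6.24 kHz > fs/2 = 6.06 kHz, folds to fs − 6.24 kHz = 5.88 kHz.
Distinct values: {3.46 kHz, 5.88 kHz}.

3.46 kHz, 5.88 kHz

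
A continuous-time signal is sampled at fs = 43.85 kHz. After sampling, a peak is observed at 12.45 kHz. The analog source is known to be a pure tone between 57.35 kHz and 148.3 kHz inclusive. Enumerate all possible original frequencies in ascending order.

75.25 kHz, 100.15 kHz, 119.1 kHz, 144 kHz

Frequencies that alias to 12.45 kHz are k·fs ± 12.45 kHz for integer k ≥ 0.
k=0: 12.45 kHz.
k=1: 31.4 kHz, 56.3 kHz.
k=2: 75.25 kHz, 100.15 kHz.
k=3: 119.1 kHz, 144 kHz.
k=4: 162.95 kHz, 187.85 kHz.
Within [57.35 kHz, 148.3 kHz]: 75.25 kHz, 100.15 kHz, 119.1 kHz, 144 kHz.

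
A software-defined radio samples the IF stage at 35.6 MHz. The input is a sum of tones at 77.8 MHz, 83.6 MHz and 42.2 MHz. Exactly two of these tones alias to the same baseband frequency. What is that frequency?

fs/2 = 17.8 MHz.
77.8 MHz mod fs = 6.6 MHz.
6.6 MHz ≤ fs/2 = 17.8 MHz, appears at 6.6 MHz.
83.6 MHz mod fs = 12.4 MHz.
12.4 MHz ≤ fs/2 = 17.8 MHz, appears at 12.4 MHz.
42.2 MHz mod fs = 6.6 MHz.
6.6 MHz ≤ fs/2 = 17.8 MHz, appears at 6.6 MHz.
42.2 MHz and 77.8 MHz both map to 6.6 MHz.

6.6 MHz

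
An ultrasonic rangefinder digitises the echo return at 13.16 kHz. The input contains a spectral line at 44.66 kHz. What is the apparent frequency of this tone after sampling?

5.18 kHz

44.66 kHz mod fs = 5.18 kHz.
5.18 kHz ≤ fs/2 = 6.58 kHz, appears at 5.18 kHz.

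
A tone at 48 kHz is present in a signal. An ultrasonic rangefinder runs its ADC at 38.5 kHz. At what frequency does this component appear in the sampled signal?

9.5 kHz

48 kHz mod fs = 9.5 kHz.
9.5 kHz ≤ fs/2 = 19.25 kHz, appears at 9.5 kHz.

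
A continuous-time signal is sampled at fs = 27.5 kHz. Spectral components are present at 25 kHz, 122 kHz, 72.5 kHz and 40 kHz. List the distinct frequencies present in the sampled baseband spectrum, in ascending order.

2.5 kHz, 10 kHz, 12 kHz, 12.5 kHz

fs/2 = 13.75 kHz.
25 kHz > fs/2 = 13.75 kHz, folds to fs − 25 kHz = 2.5 kHz.
122 kHz mod fs = 12 kHz.
12 kHz ≤ fs/2 = 13.75 kHz, appears at 12 kHz.
72.5 kHz mod fs = 17.5 kHz.
17.5 kHz > fs/2 = 13.75 kHz, folds to fs − 17.5 kHz = 10 kHz.
40 kHz mod fs = 12.5 kHz.
12.5 kHz ≤ fs/2 = 13.75 kHz, appears at 12.5 kHz.
Distinct values: {2.5 kHz, 10 kHz, 12 kHz, 12.5 kHz}.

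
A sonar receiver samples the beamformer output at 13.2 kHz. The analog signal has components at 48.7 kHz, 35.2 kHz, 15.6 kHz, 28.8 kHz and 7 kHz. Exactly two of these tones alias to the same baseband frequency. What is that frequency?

fs/2 = 6.6 kHz.
48.7 kHz mod fs = 9.1 kHz.
9.1 kHz > fs/2 = 6.6 kHz, folds to fs − 9.1 kHz = 4.1 kHz.
35.2 kHz mod fs = 8.8 kHz.
8.8 kHz > fs/2 = 6.6 kHz, folds to fs − 8.8 kHz = 4.4 kHz.
15.6 kHz mod fs = 2.4 kHz.
2.4 kHz ≤ fs/2 = 6.6 kHz, appears at 2.4 kHz.
28.8 kHz mod fs = 2.4 kHz.
2.4 kHz ≤ fs/2 = 6.6 kHz, appears at 2.4 kHz.
7 kHz > fs/2 = 6.6 kHz, folds to fs − 7 kHz = 6.2 kHz.
15.6 kHz and 28.8 kHz both map to 2.4 kHz.

2.4 kHz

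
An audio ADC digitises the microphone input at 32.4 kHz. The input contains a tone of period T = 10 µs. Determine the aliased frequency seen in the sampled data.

T = 10 µs → f = 1/T = 100 kHz.
100 kHz mod fs = 2.8 kHz.
2.8 kHz ≤ fs/2 = 16.2 kHz, appears at 2.8 kHz.

2.8 kHz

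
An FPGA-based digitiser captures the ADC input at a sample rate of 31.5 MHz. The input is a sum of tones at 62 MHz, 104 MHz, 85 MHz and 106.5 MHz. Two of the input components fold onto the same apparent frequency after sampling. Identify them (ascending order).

85 MHz, 104 MHz

fs/2 = 15.75 MHz.
62 MHz mod fs = 30.5 MHz.
30.5 MHz > fs/2 = 15.75 MHz, folds to fs − 30.5 MHz = 1 MHz.
104 MHz mod fs = 9.5 MHz.
9.5 MHz ≤ fs/2 = 15.75 MHz, appears at 9.5 MHz.
85 MHz mod fs = 22 MHz.
22 MHz > fs/2 = 15.75 MHz, folds to fs − 22 MHz = 9.5 MHz.
106.5 MHz mod fs = 12 MHz.
12 MHz ≤ fs/2 = 15.75 MHz, appears at 12 MHz.
85 MHz and 104 MHz both map to 9.5 MHz.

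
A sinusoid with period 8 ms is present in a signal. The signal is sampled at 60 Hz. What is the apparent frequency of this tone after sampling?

5 Hz

T = 8 ms → f = 1/T = 125 Hz.
125 Hz mod fs = 5 Hz.
5 Hz ≤ fs/2 = 30 Hz, appears at 5 Hz.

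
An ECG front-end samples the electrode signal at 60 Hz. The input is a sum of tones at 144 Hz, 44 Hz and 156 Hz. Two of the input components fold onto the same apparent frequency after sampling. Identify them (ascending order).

fs/2 = 30 Hz.
144 Hz mod fs = 24 Hz.
24 Hz ≤ fs/2 = 30 Hz, appears at 24 Hz.
44 Hz > fs/2 = 30 Hz, folds to fs − 44 Hz = 16 Hz.
156 Hz mod fs = 36 Hz.
36 Hz > fs/2 = 30 Hz, folds to fs − 36 Hz = 24 Hz.
144 Hz and 156 Hz both map to 24 Hz.

144 Hz, 156 Hz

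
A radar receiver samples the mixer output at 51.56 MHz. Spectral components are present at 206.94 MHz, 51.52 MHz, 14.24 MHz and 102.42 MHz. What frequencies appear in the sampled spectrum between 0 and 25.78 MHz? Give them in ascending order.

fs/2 = 25.78 MHz.
206.94 MHz mod fs = 0.7 MHz.
0.7 MHz ≤ fs/2 = 25.78 MHz, appears at 0.7 MHz.
51.52 MHz > fs/2 = 25.78 MHz, folds to fs − 51.52 MHz = 0.04 MHz.
14.24 MHz ≤ fs/2 = 25.78 MHz, passes unchanged.
102.42 MHz mod fs = 50.86 MHz.
50.86 MHz > fs/2 = 25.78 MHz, folds to fs − 50.86 MHz = 0.7 MHz.
Distinct values: {0.04 MHz, 0.7 MHz, 14.24 MHz}.

0.04 MHz, 0.7 MHz, 14.24 MHz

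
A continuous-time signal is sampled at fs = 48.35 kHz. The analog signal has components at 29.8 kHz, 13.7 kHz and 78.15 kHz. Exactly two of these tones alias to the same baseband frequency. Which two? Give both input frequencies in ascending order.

29.8 kHz, 78.15 kHz

fs/2 = 24.175 kHz.
29.8 kHz > fs/2 = 24.175 kHz, folds to fs − 29.8 kHz = 18.55 kHz.
13.7 kHz ≤ fs/2 = 24.175 kHz, passes unchanged.
78.15 kHz mod fs = 29.8 kHz.
29.8 kHz > fs/2 = 24.175 kHz, folds to fs − 29.8 kHz = 18.55 kHz.
29.8 kHz and 78.15 kHz both map to 18.55 kHz.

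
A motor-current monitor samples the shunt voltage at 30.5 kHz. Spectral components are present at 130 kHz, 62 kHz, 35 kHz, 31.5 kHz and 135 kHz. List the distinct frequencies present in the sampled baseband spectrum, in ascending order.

fs/2 = 15.25 kHz.
130 kHz mod fs = 8 kHz.
8 kHz ≤ fs/2 = 15.25 kHz, appears at 8 kHz.
62 kHz mod fs = 1 kHz.
1 kHz ≤ fs/2 = 15.25 kHz, appears at 1 kHz.
35 kHz mod fs = 4.5 kHz.
4.5 kHz ≤ fs/2 = 15.25 kHz, appears at 4.5 kHz.
31.5 kHz mod fs = 1 kHz.
1 kHz ≤ fs/2 = 15.25 kHz, appears at 1 kHz.
135 kHz mod fs = 13 kHz.
13 kHz ≤ fs/2 = 15.25 kHz, appears at 13 kHz.
Distinct values: {1 kHz, 4.5 kHz, 8 kHz, 13 kHz}.

1 kHz, 4.5 kHz, 8 kHz, 13 kHz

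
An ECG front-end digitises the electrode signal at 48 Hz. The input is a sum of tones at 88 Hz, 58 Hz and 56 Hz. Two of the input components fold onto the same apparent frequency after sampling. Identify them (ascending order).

56 Hz, 88 Hz

fs/2 = 24 Hz.
88 Hz mod fs = 40 Hz.
40 Hz > fs/2 = 24 Hz, folds to fs − 40 Hz = 8 Hz.
58 Hz mod fs = 10 Hz.
10 Hz ≤ fs/2 = 24 Hz, appears at 10 Hz.
56 Hz mod fs = 8 Hz.
8 Hz ≤ fs/2 = 24 Hz, appears at 8 Hz.
56 Hz and 88 Hz both map to 8 Hz.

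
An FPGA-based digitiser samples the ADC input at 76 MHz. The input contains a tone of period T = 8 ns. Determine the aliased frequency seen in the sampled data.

T = 8 ns → f = 1/T = 125 MHz.
125 MHz mod fs = 49 MHz.
49 MHz > fs/2 = 38 MHz, folds to fs − 49 MHz = 27 MHz.

27 MHz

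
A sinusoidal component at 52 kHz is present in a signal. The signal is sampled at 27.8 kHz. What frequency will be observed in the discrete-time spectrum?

3.6 kHz

52 kHz mod fs = 24.2 kHz.
24.2 kHz > fs/2 = 13.9 kHz, folds to fs − 24.2 kHz = 3.6 kHz.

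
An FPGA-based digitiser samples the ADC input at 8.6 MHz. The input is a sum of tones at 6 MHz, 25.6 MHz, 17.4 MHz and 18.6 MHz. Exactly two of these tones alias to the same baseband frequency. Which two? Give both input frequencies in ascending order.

fs/2 = 4.3 MHz.
6 MHz > fs/2 = 4.3 MHz, folds to fs − 6 MHz = 2.6 MHz.
25.6 MHz mod fs = 8.4 MHz.
8.4 MHz > fs/2 = 4.3 MHz, folds to fs − 8.4 MHz = 0.2 MHz.
17.4 MHz mod fs = 0.2 MHz.
0.2 MHz ≤ fs/2 = 4.3 MHz, appears at 0.2 MHz.
18.6 MHz mod fs = 1.4 MHz.
1.4 MHz ≤ fs/2 = 4.3 MHz, appears at 1.4 MHz.
17.4 MHz and 25.6 MHz both map to 0.2 MHz.

17.4 MHz, 25.6 MHz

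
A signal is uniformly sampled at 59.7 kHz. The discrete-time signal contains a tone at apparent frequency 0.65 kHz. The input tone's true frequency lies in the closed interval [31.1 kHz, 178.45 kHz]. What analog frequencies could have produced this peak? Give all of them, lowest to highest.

Frequencies that alias to 0.65 kHz are k·fs ± 0.65 kHz for integer k ≥ 0.
k=0: 0.65 kHz.
k=1: 59.05 kHz, 60.35 kHz.
k=2: 118.75 kHz, 120.05 kHz.
k=3: 178.45 kHz, 179.75 kHz.
k=4: 238.15 kHz, 239.45 kHz.
Within [31.1 kHz, 178.45 kHz]: 59.05 kHz, 60.35 kHz, 118.75 kHz, 120.05 kHz, 178.45 kHz.

59.05 kHz, 60.35 kHz, 118.75 kHz, 120.05 kHz, 178.45 kHz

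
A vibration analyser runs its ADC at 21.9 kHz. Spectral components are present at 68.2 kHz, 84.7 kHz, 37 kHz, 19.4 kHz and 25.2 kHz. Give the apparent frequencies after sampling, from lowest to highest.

fs/2 = 10.95 kHz.
68.2 kHz mod fs = 2.5 kHz.
2.5 kHz ≤ fs/2 = 10.95 kHz, appears at 2.5 kHz.
84.7 kHz mod fs = 19 kHz.
19 kHz > fs/2 = 10.95 kHz, folds to fs − 19 kHz = 2.9 kHz.
37 kHz mod fs = 15.1 kHz.
15.1 kHz > fs/2 = 10.95 kHz, folds to fs − 15.1 kHz = 6.8 kHz.
19.4 kHz > fs/2 = 10.95 kHz, folds to fs − 19.4 kHz = 2.5 kHz.
25.2 kHz mod fs = 3.3 kHz.
3.3 kHz ≤ fs/2 = 10.95 kHz, appears at 3.3 kHz.
Distinct values: {2.5 kHz, 2.9 kHz, 3.3 kHz, 6.8 kHz}.

2.5 kHz, 2.9 kHz, 3.3 kHz, 6.8 kHz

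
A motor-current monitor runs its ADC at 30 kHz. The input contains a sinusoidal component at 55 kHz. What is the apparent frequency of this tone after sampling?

5 kHz

55 kHz mod fs = 25 kHz.
25 kHz > fs/2 = 15 kHz, folds to fs − 25 kHz = 5 kHz.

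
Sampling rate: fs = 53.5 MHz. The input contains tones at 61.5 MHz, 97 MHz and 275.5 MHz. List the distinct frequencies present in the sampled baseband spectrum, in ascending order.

fs/2 = 26.75 MHz.
61.5 MHz mod fs = 8 MHz.
8 MHz ≤ fs/2 = 26.75 MHz, appears at 8 MHz.
97 MHz mod fs = 43.5 MHz.
43.5 MHz > fs/2 = 26.75 MHz, folds to fs − 43.5 MHz = 10 MHz.
275.5 MHz mod fs = 8 MHz.
8 MHz ≤ fs/2 = 26.75 MHz, appears at 8 MHz.
Distinct values: {8 MHz, 10 MHz}.

8 MHz, 10 MHz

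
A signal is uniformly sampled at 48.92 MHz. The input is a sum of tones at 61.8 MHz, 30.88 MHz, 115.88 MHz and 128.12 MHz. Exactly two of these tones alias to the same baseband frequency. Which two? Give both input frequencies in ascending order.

30.88 MHz, 115.88 MHz

fs/2 = 24.46 MHz.
61.8 MHz mod fs = 12.88 MHz.
12.88 MHz ≤ fs/2 = 24.46 MHz, appears at 12.88 MHz.
30.88 MHz > fs/2 = 24.46 MHz, folds to fs − 30.88 MHz = 18.04 MHz.
115.88 MHz mod fs = 18.04 MHz.
18.04 MHz ≤ fs/2 = 24.46 MHz, appears at 18.04 MHz.
128.12 MHz mod fs = 30.28 MHz.
30.28 MHz > fs/2 = 24.46 MHz, folds to fs − 30.28 MHz = 18.64 MHz.
30.88 MHz and 115.88 MHz both map to 18.04 MHz.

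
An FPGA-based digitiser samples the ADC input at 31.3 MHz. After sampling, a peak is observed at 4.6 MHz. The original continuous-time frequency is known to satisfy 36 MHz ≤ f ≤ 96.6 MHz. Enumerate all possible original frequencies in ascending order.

58 MHz, 67.2 MHz, 89.3 MHz

Frequencies that alias to 4.6 MHz are k·fs ± 4.6 MHz for integer k ≥ 0.
k=0: 4.6 MHz.
k=1: 26.7 MHz, 35.9 MHz.
k=2: 58 MHz, 67.2 MHz.
k=3: 89.3 MHz, 98.5 MHz.
k=4: 120.6 MHz, 129.8 MHz.
Within [36 MHz, 96.6 MHz]: 58 MHz, 67.2 MHz, 89.3 MHz.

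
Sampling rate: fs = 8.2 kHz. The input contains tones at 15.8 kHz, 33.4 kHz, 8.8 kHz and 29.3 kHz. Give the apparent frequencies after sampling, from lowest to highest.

0.6 kHz, 3.5 kHz

fs/2 = 4.1 kHz.
15.8 kHz mod fs = 7.6 kHz.
7.6 kHz > fs/2 = 4.1 kHz, folds to fs − 7.6 kHz = 0.6 kHz.
33.4 kHz mod fs = 0.6 kHz.
0.6 kHz ≤ fs/2 = 4.1 kHz, appears at 0.6 kHz.
8.8 kHz mod fs = 0.6 kHz.
0.6 kHz ≤ fs/2 = 4.1 kHz, appears at 0.6 kHz.
29.3 kHz mod fs = 4.7 kHz.
4.7 kHz > fs/2 = 4.1 kHz, folds to fs − 4.7 kHz = 3.5 kHz.
Distinct values: {0.6 kHz, 3.5 kHz}.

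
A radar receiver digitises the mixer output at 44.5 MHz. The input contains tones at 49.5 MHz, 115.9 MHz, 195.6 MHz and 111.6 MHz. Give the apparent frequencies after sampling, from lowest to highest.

fs/2 = 22.25 MHz.
49.5 MHz mod fs = 5 MHz.
5 MHz ≤ fs/2 = 22.25 MHz, appears at 5 MHz.
115.9 MHz mod fs = 26.9 MHz.
26.9 MHz > fs/2 = 22.25 MHz, folds to fs − 26.9 MHz = 17.6 MHz.
195.6 MHz mod fs = 17.6 MHz.
17.6 MHz ≤ fs/2 = 22.25 MHz, appears at 17.6 MHz.
111.6 MHz mod fs = 22.6 MHz.
22.6 MHz > fs/2 = 22.25 MHz, folds to fs − 22.6 MHz = 21.9 MHz.
Distinct values: {5 MHz, 17.6 MHz, 21.9 MHz}.

5 MHz, 17.6 MHz, 21.9 MHz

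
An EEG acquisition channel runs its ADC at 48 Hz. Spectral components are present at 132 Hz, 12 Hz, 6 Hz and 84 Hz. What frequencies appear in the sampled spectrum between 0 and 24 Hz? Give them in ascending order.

fs/2 = 24 Hz.
132 Hz mod fs = 36 Hz.
36 Hz > fs/2 = 24 Hz, folds to fs − 36 Hz = 12 Hz.
12 Hz ≤ fs/2 = 24 Hz, passes unchanged.
6 Hz ≤ fs/2 = 24 Hz, passes unchanged.
84 Hz mod fs = 36 Hz.
36 Hz > fs/2 = 24 Hz, folds to fs − 36 Hz = 12 Hz.
Distinct values: {6 Hz, 12 Hz}.

6 Hz, 12 Hz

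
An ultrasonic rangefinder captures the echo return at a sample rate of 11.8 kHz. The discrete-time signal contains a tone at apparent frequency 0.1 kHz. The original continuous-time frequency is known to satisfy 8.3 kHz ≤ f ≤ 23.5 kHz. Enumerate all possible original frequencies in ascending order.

Frequencies that alias to 0.1 kHz are k·fs ± 0.1 kHz for integer k ≥ 0.
k=0: 0.1 kHz.
k=1: 11.7 kHz, 11.9 kHz.
k=2: 23.5 kHz, 23.7 kHz.
k=3: 35.3 kHz, 35.5 kHz.
Within [8.3 kHz, 23.5 kHz]: 11.7 kHz, 11.9 kHz, 23.5 kHz.

11.7 kHz, 11.9 kHz, 23.5 kHz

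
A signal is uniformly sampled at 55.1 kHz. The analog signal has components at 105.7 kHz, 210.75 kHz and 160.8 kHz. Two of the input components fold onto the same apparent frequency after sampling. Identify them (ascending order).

105.7 kHz, 160.8 kHz

fs/2 = 27.55 kHz.
105.7 kHz mod fs = 50.6 kHz.
50.6 kHz > fs/2 = 27.55 kHz, folds to fs − 50.6 kHz = 4.5 kHz.
210.75 kHz mod fs = 45.45 kHz.
45.45 kHz > fs/2 = 27.55 kHz, folds to fs − 45.45 kHz = 9.65 kHz.
160.8 kHz mod fs = 50.6 kHz.
50.6 kHz > fs/2 = 27.55 kHz, folds to fs − 50.6 kHz = 4.5 kHz.
105.7 kHz and 160.8 kHz both map to 4.5 kHz.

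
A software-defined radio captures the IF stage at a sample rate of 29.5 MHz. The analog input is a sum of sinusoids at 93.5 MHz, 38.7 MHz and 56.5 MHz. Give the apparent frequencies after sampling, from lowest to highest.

fs/2 = 14.75 MHz.
93.5 MHz mod fs = 5 MHz.
5 MHz ≤ fs/2 = 14.75 MHz, appears at 5 MHz.
38.7 MHz mod fs = 9.2 MHz.
9.2 MHz ≤ fs/2 = 14.75 MHz, appears at 9.2 MHz.
56.5 MHz mod fs = 27 MHz.
27 MHz > fs/2 = 14.75 MHz, folds to fs − 27 MHz = 2.5 MHz.
Distinct values: {2.5 MHz, 5 MHz, 9.2 MHz}.

2.5 MHz, 5 MHz, 9.2 MHz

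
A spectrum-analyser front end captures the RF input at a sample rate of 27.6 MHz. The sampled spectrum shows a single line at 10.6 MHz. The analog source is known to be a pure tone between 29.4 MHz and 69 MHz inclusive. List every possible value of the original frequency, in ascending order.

38.2 MHz, 44.6 MHz, 65.8 MHz

Frequencies that alias to 10.6 MHz are k·fs ± 10.6 MHz for integer k ≥ 0.
k=0: 10.6 MHz.
k=1: 17 MHz, 38.2 MHz.
k=2: 44.6 MHz, 65.8 MHz.
k=3: 72.2 MHz, 93.4 MHz.
Within [29.4 MHz, 69 MHz]: 38.2 MHz, 44.6 MHz, 65.8 MHz.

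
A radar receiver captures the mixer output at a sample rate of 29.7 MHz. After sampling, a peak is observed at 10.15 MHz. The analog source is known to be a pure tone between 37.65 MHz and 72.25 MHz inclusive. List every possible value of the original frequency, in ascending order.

39.85 MHz, 49.25 MHz, 69.55 MHz

Frequencies that alias to 10.15 MHz are k·fs ± 10.15 MHz for integer k ≥ 0.
k=0: 10.15 MHz.
k=1: 19.55 MHz, 39.85 MHz.
k=2: 49.25 MHz, 69.55 MHz.
k=3: 78.95 MHz, 99.25 MHz.
Within [37.65 MHz, 72.25 MHz]: 39.85 MHz, 49.25 MHz, 69.55 MHz.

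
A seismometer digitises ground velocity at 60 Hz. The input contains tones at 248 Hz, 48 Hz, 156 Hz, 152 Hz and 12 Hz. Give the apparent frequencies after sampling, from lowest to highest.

fs/2 = 30 Hz.
248 Hz mod fs = 8 Hz.
8 Hz ≤ fs/2 = 30 Hz, appears at 8 Hz.
48 Hz > fs/2 = 30 Hz, folds to fs − 48 Hz = 12 Hz.
156 Hz mod fs = 36 Hz.
36 Hz > fs/2 = 30 Hz, folds to fs − 36 Hz = 24 Hz.
152 Hz mod fs = 32 Hz.
32 Hz > fs/2 = 30 Hz, folds to fs − 32 Hz = 28 Hz.
12 Hz ≤ fs/2 = 30 Hz, passes unchanged.
Distinct values: {8 Hz, 12 Hz, 24 Hz, 28 Hz}.

8 Hz, 12 Hz, 24 Hz, 28 Hz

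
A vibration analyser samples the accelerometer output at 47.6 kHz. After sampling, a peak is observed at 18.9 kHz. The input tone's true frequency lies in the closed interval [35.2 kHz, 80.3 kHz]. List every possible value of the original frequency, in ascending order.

Frequencies that alias to 18.9 kHz are k·fs ± 18.9 kHz for integer k ≥ 0.
k=0: 18.9 kHz.
k=1: 28.7 kHz, 66.5 kHz.
k=2: 76.3 kHz, 114.1 kHz.
k=3: 123.9 kHz, 161.7 kHz.
Within [35.2 kHz, 80.3 kHz]: 66.5 kHz, 76.3 kHz.

66.5 kHz, 76.3 kHz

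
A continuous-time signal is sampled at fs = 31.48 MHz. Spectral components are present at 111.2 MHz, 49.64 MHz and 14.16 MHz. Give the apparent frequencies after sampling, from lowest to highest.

13.32 MHz, 14.16 MHz, 14.72 MHz

fs/2 = 15.74 MHz.
111.2 MHz mod fs = 16.76 MHz.
16.76 MHz > fs/2 = 15.74 MHz, folds to fs − 16.76 MHz = 14.72 MHz.
49.64 MHz mod fs = 18.16 MHz.
18.16 MHz > fs/2 = 15.74 MHz, folds to fs − 18.16 MHz = 13.32 MHz.
14.16 MHz ≤ fs/2 = 15.74 MHz, passes unchanged.
Distinct values: {13.32 MHz, 14.16 MHz, 14.72 MHz}.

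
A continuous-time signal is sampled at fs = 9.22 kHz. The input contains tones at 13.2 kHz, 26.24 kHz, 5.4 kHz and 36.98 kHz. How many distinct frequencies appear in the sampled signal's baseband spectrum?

fs/2 = 4.61 kHz.
13.2 kHz mod fs = 3.98 kHz.
3.98 kHz ≤ fs/2 = 4.61 kHz, appears at 3.98 kHz.
26.24 kHz mod fs = 7.8 kHz.
7.8 kHz > fs/2 = 4.61 kHz, folds to fs − 7.8 kHz = 1.42 kHz.
5.4 kHz > fs/2 = 4.61 kHz, folds to fs − 5.4 kHz = 3.82 kHz.
36.98 kHz mod fs = 0.1 kHz.
0.1 kHz ≤ fs/2 = 4.61 kHz, appears at 0.1 kHz.
Distinct values: {0.1 kHz, 1.42 kHz, 3.82 kHz, 3.98 kHz} → 4.

4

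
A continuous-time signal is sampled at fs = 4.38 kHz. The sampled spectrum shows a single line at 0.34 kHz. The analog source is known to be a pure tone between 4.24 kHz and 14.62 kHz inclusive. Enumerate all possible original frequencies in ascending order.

4.72 kHz, 8.42 kHz, 9.1 kHz, 12.8 kHz, 13.48 kHz

Frequencies that alias to 0.34 kHz are k·fs ± 0.34 kHz for integer k ≥ 0.
k=0: 0.34 kHz.
k=1: 4.04 kHz, 4.72 kHz.
k=2: 8.42 kHz, 9.1 kHz.
k=3: 12.8 kHz, 13.48 kHz.
k=4: 17.18 kHz, 17.86 kHz.
Within [4.24 kHz, 14.62 kHz]: 4.72 kHz, 8.42 kHz, 9.1 kHz, 12.8 kHz, 13.48 kHz.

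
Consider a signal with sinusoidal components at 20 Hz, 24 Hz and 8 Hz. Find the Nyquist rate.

Highest-frequency component: 24 Hz.
Nyquist rate = 2 × 24 Hz = 48 Hz.

48 Hz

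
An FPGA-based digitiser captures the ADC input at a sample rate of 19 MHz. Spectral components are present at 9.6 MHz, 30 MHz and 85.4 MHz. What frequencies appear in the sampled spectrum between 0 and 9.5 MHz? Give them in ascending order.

8 MHz, 9.4 MHz

fs/2 = 9.5 MHz.
9.6 MHz > fs/2 = 9.5 MHz, folds to fs − 9.6 MHz = 9.4 MHz.
30 MHz mod fs = 11 MHz.
11 MHz > fs/2 = 9.5 MHz, folds to fs − 11 MHz = 8 MHz.
85.4 MHz mod fs = 9.4 MHz.
9.4 MHz ≤ fs/2 = 9.5 MHz, appears at 9.4 MHz.
Distinct values: {8 MHz, 9.4 MHz}.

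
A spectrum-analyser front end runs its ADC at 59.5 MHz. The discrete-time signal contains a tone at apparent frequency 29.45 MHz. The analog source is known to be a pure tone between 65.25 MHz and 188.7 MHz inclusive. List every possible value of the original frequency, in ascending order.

88.95 MHz, 89.55 MHz, 148.45 MHz, 149.05 MHz

Frequencies that alias to 29.45 MHz are k·fs ± 29.45 MHz for integer k ≥ 0.
k=0: 29.45 MHz.
k=1: 30.05 MHz, 88.95 MHz.
k=2: 89.55 MHz, 148.45 MHz.
k=3: 149.05 MHz, 207.95 MHz.
k=4: 208.55 MHz, 267.45 MHz.
Within [65.25 MHz, 188.7 MHz]: 88.95 MHz, 89.55 MHz, 148.45 MHz, 149.05 MHz.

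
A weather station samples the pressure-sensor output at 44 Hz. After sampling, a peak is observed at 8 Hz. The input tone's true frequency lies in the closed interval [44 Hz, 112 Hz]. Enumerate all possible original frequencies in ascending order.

52 Hz, 80 Hz, 96 Hz

Frequencies that alias to 8 Hz are k·fs ± 8 Hz for integer k ≥ 0.
k=0: 8 Hz.
k=1: 36 Hz, 52 Hz.
k=2: 80 Hz, 96 Hz.
k=3: 124 Hz, 140 Hz.
Within [44 Hz, 112 Hz]: 52 Hz, 80 Hz, 96 Hz.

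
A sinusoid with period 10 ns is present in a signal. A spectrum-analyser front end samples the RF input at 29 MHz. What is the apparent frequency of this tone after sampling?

T = 10 ns → f = 1/T = 100 MHz.
100 MHz mod fs = 13 MHz.
13 MHz ≤ fs/2 = 14.5 MHz, appears at 13 MHz.

13 MHz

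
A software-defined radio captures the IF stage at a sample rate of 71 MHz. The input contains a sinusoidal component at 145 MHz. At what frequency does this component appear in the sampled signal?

3 MHz

145 MHz mod fs = 3 MHz.
3 MHz ≤ fs/2 = 35.5 MHz, appears at 3 MHz.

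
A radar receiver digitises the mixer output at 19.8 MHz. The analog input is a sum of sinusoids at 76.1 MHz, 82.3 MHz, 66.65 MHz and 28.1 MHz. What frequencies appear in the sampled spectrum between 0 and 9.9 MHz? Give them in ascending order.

3.1 MHz, 7.25 MHz, 8.3 MHz

fs/2 = 9.9 MHz.
76.1 MHz mod fs = 16.7 MHz.
16.7 MHz > fs/2 = 9.9 MHz, folds to fs − 16.7 MHz = 3.1 MHz.
82.3 MHz mod fs = 3.1 MHz.
3.1 MHz ≤ fs/2 = 9.9 MHz, appears at 3.1 MHz.
66.65 MHz mod fs = 7.25 MHz.
7.25 MHz ≤ fs/2 = 9.9 MHz, appears at 7.25 MHz.
28.1 MHz mod fs = 8.3 MHz.
8.3 MHz ≤ fs/2 = 9.9 MHz, appears at 8.3 MHz.
Distinct values: {3.1 MHz, 7.25 MHz, 8.3 MHz}.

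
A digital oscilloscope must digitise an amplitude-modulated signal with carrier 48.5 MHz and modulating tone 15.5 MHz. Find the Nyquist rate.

AM sidebands sit at fc ± fm = 33 MHz and 64 MHz.
Highest-frequency component: 64 MHz.
Nyquist rate = 2 × 64 MHz = 128 MHz.

128 MHz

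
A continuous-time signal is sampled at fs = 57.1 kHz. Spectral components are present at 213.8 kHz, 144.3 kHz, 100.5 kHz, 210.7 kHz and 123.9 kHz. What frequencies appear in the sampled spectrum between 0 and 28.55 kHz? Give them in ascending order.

fs/2 = 28.55 kHz.
213.8 kHz mod fs = 42.5 kHz.
42.5 kHz > fs/2 = 28.55 kHz, folds to fs − 42.5 kHz = 14.6 kHz.
144.3 kHz mod fs = 30.1 kHz.
30.1 kHz > fs/2 = 28.55 kHz, folds to fs − 30.1 kHz = 27 kHz.
100.5 kHz mod fs = 43.4 kHz.
43.4 kHz > fs/2 = 28.55 kHz, folds to fs − 43.4 kHz = 13.7 kHz.
210.7 kHz mod fs = 39.4 kHz.
39.4 kHz > fs/2 = 28.55 kHz, folds to fs − 39.4 kHz = 17.7 kHz.
123.9 kHz mod fs = 9.7 kHz.
9.7 kHz ≤ fs/2 = 28.55 kHz, appears at 9.7 kHz.
Distinct values: {9.7 kHz, 13.7 kHz, 14.6 kHz, 17.7 kHz, 27 kHz}.

9.7 kHz, 13.7 kHz, 14.6 kHz, 17.7 kHz, 27 kHz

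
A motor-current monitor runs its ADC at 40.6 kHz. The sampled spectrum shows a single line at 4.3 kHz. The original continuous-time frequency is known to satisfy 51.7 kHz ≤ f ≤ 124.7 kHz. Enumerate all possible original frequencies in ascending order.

76.9 kHz, 85.5 kHz, 117.5 kHz

Frequencies that alias to 4.3 kHz are k·fs ± 4.3 kHz for integer k ≥ 0.
k=0: 4.3 kHz.
k=1: 36.3 kHz, 44.9 kHz.
k=2: 76.9 kHz, 85.5 kHz.
k=3: 117.5 kHz, 126.1 kHz.
k=4: 158.1 kHz, 166.7 kHz.
Within [51.7 kHz, 124.7 kHz]: 76.9 kHz, 85.5 kHz, 117.5 kHz.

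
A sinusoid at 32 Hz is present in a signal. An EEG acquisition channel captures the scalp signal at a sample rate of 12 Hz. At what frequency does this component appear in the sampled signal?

32 Hz mod fs = 8 Hz.
8 Hz > fs/2 = 6 Hz, folds to fs − 8 Hz = 4 Hz.

4 Hz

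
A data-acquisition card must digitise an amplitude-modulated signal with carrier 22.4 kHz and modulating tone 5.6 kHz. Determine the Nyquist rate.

AM sidebands sit at fc ± fm = 16.8 kHz and 28 kHz.
Highest-frequency component: 28 kHz.
Nyquist rate = 2 × 28 kHz = 56 kHz.

56 kHz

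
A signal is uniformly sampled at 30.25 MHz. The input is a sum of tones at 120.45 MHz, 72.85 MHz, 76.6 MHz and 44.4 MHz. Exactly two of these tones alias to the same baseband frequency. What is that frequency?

fs/2 = 15.125 MHz.
120.45 MHz mod fs = 29.7 MHz.
29.7 MHz > fs/2 = 15.125 MHz, folds to fs − 29.7 MHz = 0.55 MHz.
72.85 MHz mod fs = 12.35 MHz.
12.35 MHz ≤ fs/2 = 15.125 MHz, appears at 12.35 MHz.
76.6 MHz mod fs = 16.1 MHz.
16.1 MHz > fs/2 = 15.125 MHz, folds to fs − 16.1 MHz = 14.15 MHz.
44.4 MHz mod fs = 14.15 MHz.
14.15 MHz ≤ fs/2 = 15.125 MHz, appears at 14.15 MHz.
44.4 MHz and 76.6 MHz both map to 14.15 MHz.

14.15 MHz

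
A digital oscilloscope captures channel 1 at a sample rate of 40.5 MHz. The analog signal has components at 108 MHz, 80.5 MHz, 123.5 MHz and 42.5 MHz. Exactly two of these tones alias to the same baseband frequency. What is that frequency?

2 MHz

fs/2 = 20.25 MHz.
108 MHz mod fs = 27 MHz.
27 MHz > fs/2 = 20.25 MHz, folds to fs − 27 MHz = 13.5 MHz.
80.5 MHz mod fs = 40 MHz.
40 MHz > fs/2 = 20.25 MHz, folds to fs − 40 MHz = 0.5 MHz.
123.5 MHz mod fs = 2 MHz.
2 MHz ≤ fs/2 = 20.25 MHz, appears at 2 MHz.
42.5 MHz mod fs = 2 MHz.
2 MHz ≤ fs/2 = 20.25 MHz, appears at 2 MHz.
42.5 MHz and 123.5 MHz both map to 2 MHz.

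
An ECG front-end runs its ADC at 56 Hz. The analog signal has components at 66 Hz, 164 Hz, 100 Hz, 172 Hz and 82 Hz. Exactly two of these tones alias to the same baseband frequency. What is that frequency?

fs/2 = 28 Hz.
66 Hz mod fs = 10 Hz.
10 Hz ≤ fs/2 = 28 Hz, appears at 10 Hz.
164 Hz mod fs = 52 Hz.
52 Hz > fs/2 = 28 Hz, folds to fs − 52 Hz = 4 Hz.
100 Hz mod fs = 44 Hz.
44 Hz > fs/2 = 28 Hz, folds to fs − 44 Hz = 12 Hz.
172 Hz mod fs = 4 Hz.
4 Hz ≤ fs/2 = 28 Hz, appears at 4 Hz.
82 Hz mod fs = 26 Hz.
26 Hz ≤ fs/2 = 28 Hz, appears at 26 Hz.
164 Hz and 172 Hz both map to 4 Hz.

4 Hz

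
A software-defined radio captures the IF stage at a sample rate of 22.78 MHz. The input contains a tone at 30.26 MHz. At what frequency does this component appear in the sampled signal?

30.26 MHz mod fs = 7.48 MHz.
7.48 MHz ≤ fs/2 = 11.39 MHz, appears at 7.48 MHz.

7.48 MHz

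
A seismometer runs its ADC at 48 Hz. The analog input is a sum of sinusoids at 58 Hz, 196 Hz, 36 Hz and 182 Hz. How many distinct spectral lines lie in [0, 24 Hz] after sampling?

fs/2 = 24 Hz.
58 Hz mod fs = 10 Hz.
10 Hz ≤ fs/2 = 24 Hz, appears at 10 Hz.
196 Hz mod fs = 4 Hz.
4 Hz ≤ fs/2 = 24 Hz, appears at 4 Hz.
36 Hz > fs/2 = 24 Hz, folds to fs − 36 Hz = 12 Hz.
182 Hz mod fs = 38 Hz.
38 Hz > fs/2 = 24 Hz, folds to fs − 38 Hz = 10 Hz.
Distinct values: {4 Hz, 10 Hz, 12 Hz} → 3.

3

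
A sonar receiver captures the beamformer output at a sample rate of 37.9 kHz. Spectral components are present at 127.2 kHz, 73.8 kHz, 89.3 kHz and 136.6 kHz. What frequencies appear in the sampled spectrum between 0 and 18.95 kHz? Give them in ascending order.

fs/2 = 18.95 kHz.
127.2 kHz mod fs = 13.5 kHz.
13.5 kHz ≤ fs/2 = 18.95 kHz, appears at 13.5 kHz.
73.8 kHz mod fs = 35.9 kHz.
35.9 kHz > fs/2 = 18.95 kHz, folds to fs − 35.9 kHz = 2 kHz.
89.3 kHz mod fs = 13.5 kHz.
13.5 kHz ≤ fs/2 = 18.95 kHz, appears at 13.5 kHz.
136.6 kHz mod fs = 22.9 kHz.
22.9 kHz > fs/2 = 18.95 kHz, folds to fs − 22.9 kHz = 15 kHz.
Distinct values: {2 kHz, 13.5 kHz, 15 kHz}.

2 kHz, 13.5 kHz, 15 kHz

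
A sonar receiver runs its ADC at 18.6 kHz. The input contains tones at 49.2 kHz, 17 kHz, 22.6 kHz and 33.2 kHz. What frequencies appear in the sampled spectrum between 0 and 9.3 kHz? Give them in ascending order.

fs/2 = 9.3 kHz.
49.2 kHz mod fs = 12 kHz.
12 kHz > fs/2 = 9.3 kHz, folds to fs − 12 kHz = 6.6 kHz.
17 kHz > fs/2 = 9.3 kHz, folds to fs − 17 kHz = 1.6 kHz.
22.6 kHz mod fs = 4 kHz.
4 kHz ≤ fs/2 = 9.3 kHz, appears at 4 kHz.
33.2 kHz mod fs = 14.6 kHz.
14.6 kHz > fs/2 = 9.3 kHz, folds to fs − 14.6 kHz = 4 kHz.
Distinct values: {1.6 kHz, 4 kHz, 6.6 kHz}.

1.6 kHz, 4 kHz, 6.6 kHz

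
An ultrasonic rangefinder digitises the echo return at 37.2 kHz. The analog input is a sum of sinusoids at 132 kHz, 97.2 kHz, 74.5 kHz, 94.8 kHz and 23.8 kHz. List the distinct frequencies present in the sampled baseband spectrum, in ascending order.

fs/2 = 18.6 kHz.
132 kHz mod fs = 20.4 kHz.
20.4 kHz > fs/2 = 18.6 kHz, folds to fs − 20.4 kHz = 16.8 kHz.
97.2 kHz mod fs = 22.8 kHz.
22.8 kHz > fs/2 = 18.6 kHz, folds to fs − 22.8 kHz = 14.4 kHz.
74.5 kHz mod fs = 0.1 kHz.
0.1 kHz ≤ fs/2 = 18.6 kHz, appears at 0.1 kHz.
94.8 kHz mod fs = 20.4 kHz.
20.4 kHz > fs/2 = 18.6 kHz, folds to fs − 20.4 kHz = 16.8 kHz.
23.8 kHz > fs/2 = 18.6 kHz, folds to fs − 23.8 kHz = 13.4 kHz.
Distinct values: {0.1 kHz, 13.4 kHz, 14.4 kHz, 16.8 kHz}.

0.1 kHz, 13.4 kHz, 14.4 kHz, 16.8 kHz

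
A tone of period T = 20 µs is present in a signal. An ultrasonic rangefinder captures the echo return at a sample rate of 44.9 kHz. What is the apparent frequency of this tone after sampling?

T = 20 µs → f = 1/T = 50 kHz.
50 kHz mod fs = 5.1 kHz.
5.1 kHz ≤ fs/2 = 22.45 kHz, appears at 5.1 kHz.

5.1 kHz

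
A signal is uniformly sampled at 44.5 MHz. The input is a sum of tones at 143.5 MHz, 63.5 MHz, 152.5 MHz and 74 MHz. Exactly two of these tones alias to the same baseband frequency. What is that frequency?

19 MHz

fs/2 = 22.25 MHz.
143.5 MHz mod fs = 10 MHz.
10 MHz ≤ fs/2 = 22.25 MHz, appears at 10 MHz.
63.5 MHz mod fs = 19 MHz.
19 MHz ≤ fs/2 = 22.25 MHz, appears at 19 MHz.
152.5 MHz mod fs = 19 MHz.
19 MHz ≤ fs/2 = 22.25 MHz, appears at 19 MHz.
74 MHz mod fs = 29.5 MHz.
29.5 MHz > fs/2 = 22.25 MHz, folds to fs − 29.5 MHz = 15 MHz.
63.5 MHz and 152.5 MHz both map to 19 MHz.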